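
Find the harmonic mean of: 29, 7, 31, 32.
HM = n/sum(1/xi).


Sum of reciprocals = 1/29 + 1/7 + 1/31 + 1/32 = 0.240848
HM = 4/0.240848 = 16.6080

HM = 16.6080


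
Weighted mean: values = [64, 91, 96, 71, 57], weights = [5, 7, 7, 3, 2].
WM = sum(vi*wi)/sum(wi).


Numerator = 64*5 + 91*7 + 96*7 + 71*3 + 57*2 = 1956
Denominator = 5 + 7 + 7 + 3 + 2 = 24
WM = 1956/24 = 81.5000

WM = 81.5000


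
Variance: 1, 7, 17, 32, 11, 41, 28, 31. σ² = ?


Mean = 21.0000
Squared deviations: 400.0000, 196.0000, 16.0000, 121.0000, 100.0000, 400.0000, 49.0000, 100.0000
Sum = 1382.0000
Variance = 1382.0000/8 = 172.7500

Variance = 172.7500


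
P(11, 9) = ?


P(11,9) = 11!/2!
= 39916800/2
= 19958400

P(11,9) = 19958400


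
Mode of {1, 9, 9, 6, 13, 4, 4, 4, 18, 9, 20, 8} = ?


Frequencies: 1:1, 4:3, 6:1, 8:1, 9:3, 13:1, 18:1, 20:1
Max frequency = 3
Mode = 4, 9

Mode = 4, 9


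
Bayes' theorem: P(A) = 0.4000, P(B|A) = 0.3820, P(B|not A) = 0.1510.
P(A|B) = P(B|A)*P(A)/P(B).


P(B) = P(B|A)*P(A) + P(B|A')*P(A')
= 0.3820*0.4000 + 0.1510*0.6000
= 0.152800 + 0.090600 = 0.243400
P(A|B) = 0.152800/0.243400 = 0.6278

P(A|B) = 0.6278


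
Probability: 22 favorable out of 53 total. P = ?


P = 22/53 = 0.4151

P = 0.4151


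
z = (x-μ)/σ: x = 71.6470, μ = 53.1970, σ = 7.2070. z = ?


z = (71.6470 - 53.1970)/7.2070
= 18.4500/7.2070
= 2.5600

z = 2.5600


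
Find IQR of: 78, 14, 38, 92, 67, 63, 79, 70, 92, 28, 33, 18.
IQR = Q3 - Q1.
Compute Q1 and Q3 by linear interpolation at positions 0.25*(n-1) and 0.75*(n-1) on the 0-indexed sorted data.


Sorted: 14, 18, 28, 33, 38, 63, 67, 70, 78, 79, 92, 92
Q1 (25th %ile) = 31.7500
Q3 (75th %ile) = 78.2500
IQR = 78.2500 - 31.7500 = 46.5000

IQR = 46.5000


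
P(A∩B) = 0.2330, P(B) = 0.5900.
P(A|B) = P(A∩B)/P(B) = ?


P(A|B) = 0.2330/0.5900 = 0.3949

P(A|B) = 0.3949


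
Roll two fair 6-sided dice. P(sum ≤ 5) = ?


Total outcomes = 6×6 = 36
Favorable (sum ≤ 5): 10
P = 10/36 = 0.2778

P = 0.2778


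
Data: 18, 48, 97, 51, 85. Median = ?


Sorted: 18, 48, 51, 85, 97
n = 5 (odd)
Middle value = 51

Median = 51


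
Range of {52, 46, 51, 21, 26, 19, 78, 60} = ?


Max = 78, Min = 19
Range = 78 - 19 = 59

Range = 59


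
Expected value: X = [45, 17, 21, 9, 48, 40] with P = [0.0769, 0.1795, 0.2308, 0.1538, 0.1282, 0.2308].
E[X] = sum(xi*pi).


E[X] = 45*0.0769 + 17*0.1795 + 21*0.2308 + 9*0.1538 + 48*0.1282 + 40*0.2308
= 3.4605 + 3.0515 + 4.8468 + 1.3842 + 6.1536 + 9.2320
= 28.1286

E[X] = 28.1286


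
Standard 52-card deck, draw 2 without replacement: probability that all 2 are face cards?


P(all face cards) = (12/52) × (11/51)
= 0.0498

P = 0.0498


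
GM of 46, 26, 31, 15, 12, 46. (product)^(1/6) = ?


Product = 46 × 26 × 31 × 15 × 12 × 46 = 306989280
GM = 306989280^(1/6) = 25.9729

GM = 25.9729


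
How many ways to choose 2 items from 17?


C(17,2) = 17!/(2! × 15!)
= 355687428096000/(2 × 1307674368000)
= 136

C(17,2) = 136


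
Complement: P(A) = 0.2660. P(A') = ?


P(not A) = 1 - 0.2660 = 0.7340

P(not A) = 0.7340


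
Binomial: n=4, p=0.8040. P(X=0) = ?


C(4,0) = 1
p^0 = 1.000000
(1-p)^4 = 0.001476
P = 1 * 1.000000 * 0.001476 = 0.0015

P(X=0) = 0.0015


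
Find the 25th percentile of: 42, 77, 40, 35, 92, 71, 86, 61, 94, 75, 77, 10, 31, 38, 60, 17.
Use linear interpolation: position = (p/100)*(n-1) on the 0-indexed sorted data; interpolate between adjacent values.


Sorted: 10, 17, 31, 35, 38, 40, 42, 60, 61, 71, 75, 77, 77, 86, 92, 94
n = 16
Index = 25/100 * 15 = 3.7500
Lower = data[3] = 35, Upper = data[4] = 38
P25 = 35 + 0.7500*(3) = 37.2500

P25 = 37.2500


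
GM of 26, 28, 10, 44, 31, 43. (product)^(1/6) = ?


Product = 26 × 28 × 10 × 44 × 31 × 43 = 426986560
GM = 426986560^(1/6) = 27.4412

GM = 27.4412


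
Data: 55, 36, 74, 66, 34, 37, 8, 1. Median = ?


Sorted: 1, 8, 34, 36, 37, 55, 66, 74
n = 8 (even)
Middle values: 36 and 37
Median = (36+37)/2 = 36.5000

Median = 36.5000


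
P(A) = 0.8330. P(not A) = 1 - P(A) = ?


P(not A) = 1 - 0.8330 = 0.1670

P(not A) = 0.1670


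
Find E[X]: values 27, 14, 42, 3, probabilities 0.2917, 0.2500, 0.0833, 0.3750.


E[X] = 27*0.2917 + 14*0.2500 + 42*0.0833 + 3*0.3750
= 7.8759 + 3.5000 + 3.4986 + 1.1250
= 15.9995

E[X] = 15.9995


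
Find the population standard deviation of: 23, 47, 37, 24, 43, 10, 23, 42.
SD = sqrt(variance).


Mean = 31.1250
Variance = 146.8594
SD = sqrt(146.8594) = 12.1186

SD = 12.1186


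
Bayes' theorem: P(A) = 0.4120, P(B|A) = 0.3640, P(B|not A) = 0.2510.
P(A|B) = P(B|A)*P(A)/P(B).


P(B) = P(B|A)*P(A) + P(B|A')*P(A')
= 0.3640*0.4120 + 0.2510*0.5880
= 0.149968 + 0.147588 = 0.297556
P(A|B) = 0.149968/0.297556 = 0.5040

P(A|B) = 0.5040


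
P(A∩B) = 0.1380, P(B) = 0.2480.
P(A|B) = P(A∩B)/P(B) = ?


P(A|B) = 0.1380/0.2480 = 0.5565

P(A|B) = 0.5565


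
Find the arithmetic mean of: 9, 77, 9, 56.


Sum = 9 + 77 + 9 + 56 = 151
n = 4
Mean = 151/4 = 37.7500

Mean = 37.7500


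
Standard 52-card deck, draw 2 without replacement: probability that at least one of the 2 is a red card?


P(at least one) = 1 - P(none)
P(none) = (26/52) × (25/51) = 0.245098
P(at least one) = 1 - 0.245098 = 0.7549

P = 0.7549


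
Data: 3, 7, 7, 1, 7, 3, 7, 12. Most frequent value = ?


Frequencies: 1:1, 3:2, 7:4, 12:1
Max frequency = 4
Mode = 7

Mode = 7


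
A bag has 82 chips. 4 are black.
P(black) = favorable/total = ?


P = 4/82 = 0.0488

P = 0.0488


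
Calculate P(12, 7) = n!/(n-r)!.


P(12,7) = 12!/5!
= 479001600/120
= 3991680

P(12,7) = 3991680


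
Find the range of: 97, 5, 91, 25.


Max = 97, Min = 5
Range = 97 - 5 = 92

Range = 92


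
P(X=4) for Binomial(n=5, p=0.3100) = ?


C(5,4) = 5
p^4 = 0.009235
(1-p)^1 = 0.690000
P = 5 * 0.009235 * 0.690000 = 0.0319

P(X=4) = 0.0319


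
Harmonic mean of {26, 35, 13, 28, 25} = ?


Sum of reciprocals = 1/26 + 1/35 + 1/13 + 1/28 + 1/25 = 0.219670
HM = 5/0.219670 = 22.7614

HM = 22.7614


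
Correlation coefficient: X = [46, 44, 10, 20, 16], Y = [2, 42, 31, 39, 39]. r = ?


Mean X = 27.2000, Mean Y = 30.6000
SD X = 14.891608, SD Y = 14.759404
Cov = -101.520000
r = -101.520000/(14.891608*14.759404) = -0.4619

r = -0.4619


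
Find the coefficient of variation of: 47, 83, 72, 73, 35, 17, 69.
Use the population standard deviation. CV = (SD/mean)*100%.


Mean = 56.5714
SD = 22.3086
CV = (22.3086/56.5714)*100 = 39.4344%

CV = 39.4344%


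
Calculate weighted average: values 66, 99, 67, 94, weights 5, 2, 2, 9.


Numerator = 66*5 + 99*2 + 67*2 + 94*9 = 1508
Denominator = 5 + 2 + 2 + 9 = 18
WM = 1508/18 = 83.7778

WM = 83.7778


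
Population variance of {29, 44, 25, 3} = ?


Mean = 25.2500
Squared deviations: 14.0625, 351.5625, 0.0625, 495.0625
Sum = 860.7500
Variance = 860.7500/4 = 215.1875

Variance = 215.1875


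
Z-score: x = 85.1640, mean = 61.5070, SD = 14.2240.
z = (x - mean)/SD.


z = (85.1640 - 61.5070)/14.2240
= 23.6570/14.2240
= 1.6632

z = 1.6632


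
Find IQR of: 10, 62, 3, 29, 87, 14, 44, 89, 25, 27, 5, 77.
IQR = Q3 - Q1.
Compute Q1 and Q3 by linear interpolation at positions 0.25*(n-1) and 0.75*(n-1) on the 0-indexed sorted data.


Sorted: 3, 5, 10, 14, 25, 27, 29, 44, 62, 77, 87, 89
Q1 (25th %ile) = 13.0000
Q3 (75th %ile) = 65.7500
IQR = 65.7500 - 13.0000 = 52.7500

IQR = 52.7500


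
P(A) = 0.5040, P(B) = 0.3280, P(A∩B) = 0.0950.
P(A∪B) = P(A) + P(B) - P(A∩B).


P(A∪B) = 0.5040 + 0.3280 - 0.0950
= 0.8320 - 0.0950
= 0.7370

P(A∪B) = 0.7370


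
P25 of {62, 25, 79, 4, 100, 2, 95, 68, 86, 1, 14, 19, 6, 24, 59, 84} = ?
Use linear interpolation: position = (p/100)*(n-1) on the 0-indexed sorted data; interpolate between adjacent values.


Sorted: 1, 2, 4, 6, 14, 19, 24, 25, 59, 62, 68, 79, 84, 86, 95, 100
n = 16
Index = 25/100 * 15 = 3.7500
Lower = data[3] = 6, Upper = data[4] = 14
P25 = 6 + 0.7500*(8) = 12.0000

P25 = 12.0000


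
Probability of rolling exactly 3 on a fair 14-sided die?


Favorable outcomes (roll = 3): 1
Total outcomes = 14
P = 1/14 = 0.0714

P = 0.0714


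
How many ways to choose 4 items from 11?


C(11,4) = 11!/(4! × 7!)
= 39916800/(24 × 5040)
= 330

C(11,4) = 330


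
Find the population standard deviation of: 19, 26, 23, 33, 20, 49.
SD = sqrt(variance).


Mean = 28.3333
Variance = 106.5556
SD = sqrt(106.5556) = 10.3226

SD = 10.3226


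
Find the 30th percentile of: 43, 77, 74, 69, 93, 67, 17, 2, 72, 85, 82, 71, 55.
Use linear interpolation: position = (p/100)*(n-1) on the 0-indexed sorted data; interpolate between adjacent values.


Sorted: 2, 17, 43, 55, 67, 69, 71, 72, 74, 77, 82, 85, 93
n = 13
Index = 30/100 * 12 = 3.6000
Lower = data[3] = 55, Upper = data[4] = 67
P30 = 55 + 0.6000*(12) = 62.2000

P30 = 62.2000


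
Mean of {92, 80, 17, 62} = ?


Sum = 92 + 80 + 17 + 62 = 251
n = 4
Mean = 251/4 = 62.7500

Mean = 62.7500


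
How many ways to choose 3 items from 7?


C(7,3) = 7!/(3! × 4!)
= 5040/(6 × 24)
= 35

C(7,3) = 35


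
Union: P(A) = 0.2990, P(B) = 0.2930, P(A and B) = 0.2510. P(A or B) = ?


P(A∪B) = 0.2990 + 0.2930 - 0.2510
= 0.5920 - 0.2510
= 0.3410

P(A∪B) = 0.3410


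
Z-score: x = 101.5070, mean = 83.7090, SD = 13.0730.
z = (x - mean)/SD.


z = (101.5070 - 83.7090)/13.0730
= 17.7980/13.0730
= 1.3614

z = 1.3614


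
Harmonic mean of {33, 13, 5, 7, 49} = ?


Sum of reciprocals = 1/33 + 1/13 + 1/5 + 1/7 + 1/49 = 0.470491
HM = 5/0.470491 = 10.6272

HM = 10.6272


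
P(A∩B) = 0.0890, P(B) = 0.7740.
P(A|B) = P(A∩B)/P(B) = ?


P(A|B) = 0.0890/0.7740 = 0.1150

P(A|B) = 0.1150


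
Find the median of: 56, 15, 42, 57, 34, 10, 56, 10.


Sorted: 10, 10, 15, 34, 42, 56, 56, 57
n = 8 (even)
Middle values: 34 and 42
Median = (34+42)/2 = 38.0000

Median = 38.0000


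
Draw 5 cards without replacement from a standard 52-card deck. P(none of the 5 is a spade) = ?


P(no spades) = (39/52) × (38/51) × (37/50) × (36/49) × (35/48)
= 0.2215

P = 0.2215


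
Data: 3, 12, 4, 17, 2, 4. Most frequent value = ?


Frequencies: 2:1, 3:1, 4:2, 12:1, 17:1
Max frequency = 2
Mode = 4

Mode = 4


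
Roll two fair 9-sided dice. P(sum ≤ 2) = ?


Total outcomes = 9×9 = 81
Favorable (sum ≤ 2): 1
P = 1/81 = 0.0123

P = 0.0123


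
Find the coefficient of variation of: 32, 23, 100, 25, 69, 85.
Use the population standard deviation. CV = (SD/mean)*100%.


Mean = 55.6667
SD = 30.4722
CV = (30.4722/55.6667)*100 = 54.7405%

CV = 54.7405%


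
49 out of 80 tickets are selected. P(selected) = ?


P = 49/80 = 0.6125

P = 0.6125


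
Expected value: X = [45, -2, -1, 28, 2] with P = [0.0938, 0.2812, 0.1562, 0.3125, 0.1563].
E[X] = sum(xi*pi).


E[X] = 45*0.0938 - 2*0.2812 - 1*0.1562 + 28*0.3125 + 2*0.1563
= 4.2210 - 0.5624 - 0.1562 + 8.7500 + 0.3126
= 12.5650

E[X] = 12.5650


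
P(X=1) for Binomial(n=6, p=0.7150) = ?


C(6,1) = 6
p^1 = 0.715000
(1-p)^5 = 0.001880
P = 6 * 0.715000 * 0.001880 = 0.0081

P(X=1) = 0.0081


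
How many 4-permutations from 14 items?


P(14,4) = 14!/10!
= 87178291200/3628800
= 24024

P(14,4) = 24024


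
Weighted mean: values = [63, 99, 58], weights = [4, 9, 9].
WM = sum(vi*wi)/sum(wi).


Numerator = 63*4 + 99*9 + 58*9 = 1665
Denominator = 4 + 9 + 9 = 22
WM = 1665/22 = 75.6818

WM = 75.6818


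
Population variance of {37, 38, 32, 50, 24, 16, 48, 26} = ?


Mean = 33.8750
Squared deviations: 9.7656, 17.0156, 3.5156, 260.0156, 97.5156, 319.5156, 199.5156, 62.0156
Sum = 968.8750
Variance = 968.8750/8 = 121.1094

Variance = 121.1094


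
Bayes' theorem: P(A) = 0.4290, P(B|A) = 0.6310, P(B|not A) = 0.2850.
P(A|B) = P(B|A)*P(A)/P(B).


P(B) = P(B|A)*P(A) + P(B|A')*P(A')
= 0.6310*0.4290 + 0.2850*0.5710
= 0.270699 + 0.162735 = 0.433434
P(A|B) = 0.270699/0.433434 = 0.6245

P(A|B) = 0.6245


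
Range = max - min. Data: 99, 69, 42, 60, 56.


Max = 99, Min = 42
Range = 99 - 42 = 57

Range = 57


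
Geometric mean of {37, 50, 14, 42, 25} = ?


Product = 37 × 50 × 14 × 42 × 25 = 27195000
GM = 27195000^(1/5) = 30.6830

GM = 30.6830


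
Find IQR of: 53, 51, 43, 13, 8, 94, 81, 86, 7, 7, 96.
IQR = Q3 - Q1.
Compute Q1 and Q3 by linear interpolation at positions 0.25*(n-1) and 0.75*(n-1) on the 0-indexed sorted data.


Sorted: 7, 7, 8, 13, 43, 51, 53, 81, 86, 94, 96
Q1 (25th %ile) = 10.5000
Q3 (75th %ile) = 83.5000
IQR = 83.5000 - 10.5000 = 73.0000

IQR = 73.0000


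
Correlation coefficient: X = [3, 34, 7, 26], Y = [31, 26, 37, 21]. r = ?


Mean X = 17.5000, Mean Y = 28.7500
SD X = 12.893797, SD Y = 5.931905
Cov = -57.625000
r = -57.625000/(12.893797*5.931905) = -0.7534

r = -0.7534


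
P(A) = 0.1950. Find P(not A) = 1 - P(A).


P(not A) = 1 - 0.1950 = 0.8050

P(not A) = 0.8050


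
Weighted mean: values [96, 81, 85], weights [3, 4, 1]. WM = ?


Numerator = 96*3 + 81*4 + 85*1 = 697
Denominator = 3 + 4 + 1 = 8
WM = 697/8 = 87.1250

WM = 87.1250


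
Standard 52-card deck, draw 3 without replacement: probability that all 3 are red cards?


P(all red cards) = (26/52) × (25/51) × (24/50)
= 0.1176

P = 0.1176


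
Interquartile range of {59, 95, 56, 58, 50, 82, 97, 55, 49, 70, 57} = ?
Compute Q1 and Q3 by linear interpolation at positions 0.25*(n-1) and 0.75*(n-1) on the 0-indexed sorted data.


Sorted: 49, 50, 55, 56, 57, 58, 59, 70, 82, 95, 97
Q1 (25th %ile) = 55.5000
Q3 (75th %ile) = 76.0000
IQR = 76.0000 - 55.5000 = 20.5000

IQR = 20.5000


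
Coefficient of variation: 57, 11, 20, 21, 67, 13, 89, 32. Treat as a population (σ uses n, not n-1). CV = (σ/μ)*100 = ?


Mean = 38.7500
SD = 26.9293
CV = (26.9293/38.7500)*100 = 69.4950%

CV = 69.4950%


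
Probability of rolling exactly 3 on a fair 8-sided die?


Favorable outcomes (roll = 3): 1
Total outcomes = 8
P = 1/8 = 0.1250

P = 0.1250


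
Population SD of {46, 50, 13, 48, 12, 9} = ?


Mean = 29.6667
Variance = 338.8889
SD = sqrt(338.8889) = 18.4089

SD = 18.4089


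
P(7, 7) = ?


P(7,7) = 7!/0!
= 5040/1
= 5040

P(7,7) = 5040


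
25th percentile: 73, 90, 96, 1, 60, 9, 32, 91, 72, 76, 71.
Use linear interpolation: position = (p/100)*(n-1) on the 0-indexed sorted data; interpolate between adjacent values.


Sorted: 1, 9, 32, 60, 71, 72, 73, 76, 90, 91, 96
n = 11
Index = 25/100 * 10 = 2.5000
Lower = data[2] = 32, Upper = data[3] = 60
P25 = 32 + 0.5000*(28) = 46.0000

P25 = 46.0000


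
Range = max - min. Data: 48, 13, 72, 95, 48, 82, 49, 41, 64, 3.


Max = 95, Min = 3
Range = 95 - 3 = 92

Range = 92


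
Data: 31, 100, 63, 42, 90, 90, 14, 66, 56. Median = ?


Sorted: 14, 31, 42, 56, 63, 66, 90, 90, 100
n = 9 (odd)
Middle value = 63

Median = 63


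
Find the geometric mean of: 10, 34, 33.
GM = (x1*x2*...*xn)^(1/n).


Product = 10 × 34 × 33 = 11220
GM = 11220^(1/3) = 22.3871

GM = 22.3871


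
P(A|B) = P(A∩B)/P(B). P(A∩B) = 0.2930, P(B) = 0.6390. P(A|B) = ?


P(A|B) = 0.2930/0.6390 = 0.4585

P(A|B) = 0.4585


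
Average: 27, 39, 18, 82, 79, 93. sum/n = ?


Sum = 27 + 39 + 18 + 82 + 79 + 93 = 338
n = 6
Mean = 338/6 = 56.3333

Mean = 56.3333


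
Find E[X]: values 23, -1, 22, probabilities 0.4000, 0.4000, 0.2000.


E[X] = 23*0.4000 - 1*0.4000 + 22*0.2000
= 9.2000 - 0.4000 + 4.4000
= 13.2000

E[X] = 13.2000


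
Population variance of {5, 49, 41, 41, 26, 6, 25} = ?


Mean = 27.5714
Squared deviations: 509.4694, 459.1837, 180.3265, 180.3265, 2.4694, 465.3265, 6.6122
Sum = 1803.7143
Variance = 1803.7143/7 = 257.6735

Variance = 257.6735


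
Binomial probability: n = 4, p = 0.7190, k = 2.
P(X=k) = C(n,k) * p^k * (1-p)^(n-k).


C(4,2) = 6
p^2 = 0.516961
(1-p)^2 = 0.078961
P = 6 * 0.516961 * 0.078961 = 0.2449

P(X=2) = 0.2449


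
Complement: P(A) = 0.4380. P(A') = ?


P(not A) = 1 - 0.4380 = 0.5620

P(not A) = 0.5620


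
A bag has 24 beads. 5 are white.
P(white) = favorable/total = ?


P = 5/24 = 0.2083

P = 0.2083


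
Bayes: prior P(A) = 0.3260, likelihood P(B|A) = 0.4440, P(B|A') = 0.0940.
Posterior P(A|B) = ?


P(B) = P(B|A)*P(A) + P(B|A')*P(A')
= 0.4440*0.3260 + 0.0940*0.6740
= 0.144744 + 0.063356 = 0.208100
P(A|B) = 0.144744/0.208100 = 0.6956

P(A|B) = 0.6956


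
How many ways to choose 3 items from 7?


C(7,3) = 7!/(3! × 4!)
= 5040/(6 × 24)
= 35

C(7,3) = 35


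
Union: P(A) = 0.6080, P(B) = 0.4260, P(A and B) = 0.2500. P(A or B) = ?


P(A∪B) = 0.6080 + 0.4260 - 0.2500
= 1.0340 - 0.2500
= 0.7840

P(A∪B) = 0.7840


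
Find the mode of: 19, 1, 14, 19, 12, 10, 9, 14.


Frequencies: 1:1, 9:1, 10:1, 12:1, 14:2, 19:2
Max frequency = 2
Mode = 14, 19

Mode = 14, 19


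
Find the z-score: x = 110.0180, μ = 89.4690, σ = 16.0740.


z = (110.0180 - 89.4690)/16.0740
= 20.5490/16.0740
= 1.2784

z = 1.2784


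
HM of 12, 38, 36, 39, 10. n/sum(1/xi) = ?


Sum of reciprocals = 1/12 + 1/38 + 1/36 + 1/39 + 1/10 = 0.263068
HM = 5/0.263068 = 19.0065

HM = 19.0065


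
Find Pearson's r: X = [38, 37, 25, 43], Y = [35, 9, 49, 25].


Mean X = 35.7500, Mean Y = 29.5000
SD X = 6.609652, SD Y = 14.585952
Cov = -63.875000
r = -63.875000/(6.609652*14.585952) = -0.6625

r = -0.6625


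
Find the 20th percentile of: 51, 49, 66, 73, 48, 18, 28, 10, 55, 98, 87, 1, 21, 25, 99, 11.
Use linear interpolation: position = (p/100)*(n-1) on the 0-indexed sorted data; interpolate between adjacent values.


Sorted: 1, 10, 11, 18, 21, 25, 28, 48, 49, 51, 55, 66, 73, 87, 98, 99
n = 16
Index = 20/100 * 15 = 3.0000
Lower = data[3] = 18, Upper = data[4] = 21
P20 = 18 + 0*(3) = 18.0000

P20 = 18.0000


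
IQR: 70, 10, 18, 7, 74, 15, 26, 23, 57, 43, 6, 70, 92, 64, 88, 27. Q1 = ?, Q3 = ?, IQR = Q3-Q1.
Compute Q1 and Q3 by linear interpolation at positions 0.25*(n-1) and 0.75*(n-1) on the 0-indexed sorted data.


Sorted: 6, 7, 10, 15, 18, 23, 26, 27, 43, 57, 64, 70, 70, 74, 88, 92
Q1 (25th %ile) = 17.2500
Q3 (75th %ile) = 70.0000
IQR = 70.0000 - 17.2500 = 52.7500

IQR = 52.7500


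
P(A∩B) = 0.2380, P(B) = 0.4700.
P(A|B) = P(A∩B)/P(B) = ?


P(A|B) = 0.2380/0.4700 = 0.5064

P(A|B) = 0.5064


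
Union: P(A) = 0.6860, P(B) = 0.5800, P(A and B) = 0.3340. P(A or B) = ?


P(A∪B) = 0.6860 + 0.5800 - 0.3340
= 1.2660 - 0.3340
= 0.9320

P(A∪B) = 0.9320


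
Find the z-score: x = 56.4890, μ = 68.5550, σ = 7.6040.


z = (56.4890 - 68.5550)/7.6040
= -12.0660/7.6040
= -1.5868

z = -1.5868


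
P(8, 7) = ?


P(8,7) = 8!/1!
= 40320/1
= 40320

P(8,7) = 40320


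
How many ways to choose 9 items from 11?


C(11,9) = 11!/(9! × 2!)
= 39916800/(362880 × 2)
= 55

C(11,9) = 55


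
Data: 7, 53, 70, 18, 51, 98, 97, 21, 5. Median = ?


Sorted: 5, 7, 18, 21, 51, 53, 70, 97, 98
n = 9 (odd)
Middle value = 51

Median = 51


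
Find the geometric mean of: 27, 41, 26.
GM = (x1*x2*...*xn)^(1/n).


Product = 27 × 41 × 26 = 28782
GM = 28782^(1/3) = 30.6460

GM = 30.6460


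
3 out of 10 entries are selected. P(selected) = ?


P = 3/10 = 0.3000

P = 0.3000


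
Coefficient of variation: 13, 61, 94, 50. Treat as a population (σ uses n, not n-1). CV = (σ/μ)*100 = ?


Mean = 54.5000
SD = 28.9180
CV = (28.9180/54.5000)*100 = 53.0605%

CV = 53.0605%


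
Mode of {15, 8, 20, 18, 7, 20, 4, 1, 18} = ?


Frequencies: 1:1, 4:1, 7:1, 8:1, 15:1, 18:2, 20:2
Max frequency = 2
Mode = 18, 20

Mode = 18, 20


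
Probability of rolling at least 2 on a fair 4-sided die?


Favorable outcomes (roll ≥ 2): 3
Total outcomes = 4
P = 3/4 = 0.7500

P = 0.7500


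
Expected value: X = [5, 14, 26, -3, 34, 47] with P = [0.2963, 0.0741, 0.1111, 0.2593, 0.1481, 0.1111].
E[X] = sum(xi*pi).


E[X] = 5*0.2963 + 14*0.0741 + 26*0.1111 - 3*0.2593 + 34*0.1481 + 47*0.1111
= 1.4815 + 1.0374 + 2.8886 - 0.7779 + 5.0354 + 5.2217
= 14.8867

E[X] = 14.8867


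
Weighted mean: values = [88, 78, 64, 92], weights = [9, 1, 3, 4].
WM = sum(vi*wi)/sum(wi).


Numerator = 88*9 + 78*1 + 64*3 + 92*4 = 1430
Denominator = 9 + 1 + 3 + 4 = 17
WM = 1430/17 = 84.1176

WM = 84.1176


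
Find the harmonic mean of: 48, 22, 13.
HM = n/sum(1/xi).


Sum of reciprocals = 1/48 + 1/22 + 1/13 = 0.143211
HM = 3/0.143211 = 20.9481

HM = 20.9481


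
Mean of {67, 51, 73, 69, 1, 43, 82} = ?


Sum = 67 + 51 + 73 + 69 + 1 + 43 + 82 = 386
n = 7
Mean = 386/7 = 55.1429

Mean = 55.1429


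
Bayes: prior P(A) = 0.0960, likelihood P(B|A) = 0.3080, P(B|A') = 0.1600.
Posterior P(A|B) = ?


P(B) = P(B|A)*P(A) + P(B|A')*P(A')
= 0.3080*0.0960 + 0.1600*0.9040
= 0.029568 + 0.144640 = 0.174208
P(A|B) = 0.029568/0.174208 = 0.1697

P(A|B) = 0.1697


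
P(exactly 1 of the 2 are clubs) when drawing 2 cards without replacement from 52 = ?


Hypergeometric: P(X=1) = C(13,1)·C(39,1) / C(52,2)
= 13 × 39 / 1326
= 507/1326 = 0.3824

P = 0.3824


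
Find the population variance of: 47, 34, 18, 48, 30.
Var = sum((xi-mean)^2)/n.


Mean = 35.4000
Squared deviations: 134.5600, 1.9600, 302.7600, 158.7600, 29.1600
Sum = 627.2000
Variance = 627.2000/5 = 125.4400

Variance = 125.4400


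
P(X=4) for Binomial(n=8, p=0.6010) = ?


C(8,4) = 70
p^4 = 0.130466
(1-p)^4 = 0.025345
P = 70 * 0.130466 * 0.025345 = 0.2315

P(X=4) = 0.2315


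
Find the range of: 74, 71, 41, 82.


Max = 82, Min = 41
Range = 82 - 41 = 41

Range = 41


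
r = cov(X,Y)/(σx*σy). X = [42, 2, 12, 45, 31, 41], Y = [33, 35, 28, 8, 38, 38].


Mean X = 28.8333, Mean Y = 30.0000
SD X = 16.283086, SD Y = 10.408330
Cov = -50.333333
r = -50.333333/(16.283086*10.408330) = -0.2970

r = -0.2970


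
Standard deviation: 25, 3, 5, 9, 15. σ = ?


Mean = 11.4000
Variance = 63.0400
SD = sqrt(63.0400) = 7.9398

SD = 7.9398


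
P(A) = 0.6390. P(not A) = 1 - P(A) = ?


P(not A) = 1 - 0.6390 = 0.3610

P(not A) = 0.3610


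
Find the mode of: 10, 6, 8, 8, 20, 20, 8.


Frequencies: 6:1, 8:3, 10:1, 20:2
Max frequency = 3
Mode = 8

Mode = 8


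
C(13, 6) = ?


C(13,6) = 13!/(6! × 7!)
= 6227020800/(720 × 5040)
= 1716

C(13,6) = 1716


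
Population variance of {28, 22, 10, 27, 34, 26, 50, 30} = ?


Mean = 28.3750
Squared deviations: 0.1406, 40.6406, 337.6406, 1.8906, 31.6406, 5.6406, 467.6406, 2.6406
Sum = 887.8750
Variance = 887.8750/8 = 110.9844

Variance = 110.9844


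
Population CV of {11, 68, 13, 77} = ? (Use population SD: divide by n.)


Mean = 42.2500
SD = 30.4251
CV = (30.4251/42.2500)*100 = 72.0121%

CV = 72.0121%


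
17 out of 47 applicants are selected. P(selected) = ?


P = 17/47 = 0.3617

P = 0.3617


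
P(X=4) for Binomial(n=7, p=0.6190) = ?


C(7,4) = 35
p^4 = 0.146812
(1-p)^3 = 0.055306
P = 35 * 0.146812 * 0.055306 = 0.2842

P(X=4) = 0.2842


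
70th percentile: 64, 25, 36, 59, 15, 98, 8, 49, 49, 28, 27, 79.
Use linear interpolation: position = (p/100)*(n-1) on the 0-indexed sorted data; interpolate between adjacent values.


Sorted: 8, 15, 25, 27, 28, 36, 49, 49, 59, 64, 79, 98
n = 12
Index = 70/100 * 11 = 7.7000
Lower = data[7] = 49, Upper = data[8] = 59
P70 = 49 + 0.7000*(10) = 56.0000

P70 = 56.0000


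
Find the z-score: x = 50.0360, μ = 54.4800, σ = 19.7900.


z = (50.0360 - 54.4800)/19.7900
= -4.4440/19.7900
= -0.2246

z = -0.2246


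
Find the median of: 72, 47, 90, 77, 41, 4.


Sorted: 4, 41, 47, 72, 77, 90
n = 6 (even)
Middle values: 47 and 72
Median = (47+72)/2 = 59.5000

Median = 59.5000


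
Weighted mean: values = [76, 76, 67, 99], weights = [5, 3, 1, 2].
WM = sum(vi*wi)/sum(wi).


Numerator = 76*5 + 76*3 + 67*1 + 99*2 = 873
Denominator = 5 + 3 + 1 + 2 = 11
WM = 873/11 = 79.3636

WM = 79.3636


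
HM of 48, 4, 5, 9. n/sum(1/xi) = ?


Sum of reciprocals = 1/48 + 1/4 + 1/5 + 1/9 = 0.581944
HM = 4/0.581944 = 6.8735

HM = 6.8735


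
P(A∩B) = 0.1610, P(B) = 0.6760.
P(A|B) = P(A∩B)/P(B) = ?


P(A|B) = 0.1610/0.6760 = 0.2382

P(A|B) = 0.2382


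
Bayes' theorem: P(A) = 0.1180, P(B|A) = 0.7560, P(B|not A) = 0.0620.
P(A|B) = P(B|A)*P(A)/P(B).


P(B) = P(B|A)*P(A) + P(B|A')*P(A')
= 0.7560*0.1180 + 0.0620*0.8820
= 0.089208 + 0.054684 = 0.143892
P(A|B) = 0.089208/0.143892 = 0.6200

P(A|B) = 0.6200


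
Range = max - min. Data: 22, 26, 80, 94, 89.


Max = 94, Min = 22
Range = 94 - 22 = 72

Range = 72


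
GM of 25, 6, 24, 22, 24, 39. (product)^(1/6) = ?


Product = 25 × 6 × 24 × 22 × 24 × 39 = 74131200
GM = 74131200^(1/6) = 20.4959

GM = 20.4959


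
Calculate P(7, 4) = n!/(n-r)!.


P(7,4) = 7!/3!
= 5040/6
= 840

P(7,4) = 840


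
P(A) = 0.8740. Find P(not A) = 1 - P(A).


P(not A) = 1 - 0.8740 = 0.1260

P(not A) = 0.1260


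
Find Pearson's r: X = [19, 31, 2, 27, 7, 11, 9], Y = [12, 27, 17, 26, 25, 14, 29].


Mean X = 15.1429, Mean Y = 21.4286
SD X = 10.006121, SD Y = 6.388766
Cov = 17.081633
r = 17.081633/(10.006121*6.388766) = 0.2672

r = 0.2672


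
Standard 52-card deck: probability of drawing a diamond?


13 diamonds in 52 cards
P = 13/52 = 0.2500

P = 0.2500


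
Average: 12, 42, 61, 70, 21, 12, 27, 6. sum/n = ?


Sum = 12 + 42 + 61 + 70 + 21 + 12 + 27 + 6 = 251
n = 8
Mean = 251/8 = 31.3750

Mean = 31.3750


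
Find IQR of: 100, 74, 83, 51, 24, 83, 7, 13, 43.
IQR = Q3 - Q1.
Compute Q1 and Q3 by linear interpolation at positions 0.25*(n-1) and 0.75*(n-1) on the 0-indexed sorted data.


Sorted: 7, 13, 24, 43, 51, 74, 83, 83, 100
Q1 (25th %ile) = 24.0000
Q3 (75th %ile) = 83.0000
IQR = 83.0000 - 24.0000 = 59.0000

IQR = 59.0000


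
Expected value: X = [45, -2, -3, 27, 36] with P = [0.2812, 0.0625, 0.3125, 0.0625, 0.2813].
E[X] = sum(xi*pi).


E[X] = 45*0.2812 - 2*0.0625 - 3*0.3125 + 27*0.0625 + 36*0.2813
= 12.6540 - 0.1250 - 0.9375 + 1.6875 + 10.1268
= 23.4058

E[X] = 23.4058


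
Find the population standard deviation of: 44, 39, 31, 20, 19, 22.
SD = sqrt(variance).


Mean = 29.1667
Variance = 93.1389
SD = sqrt(93.1389) = 9.6508

SD = 9.6508


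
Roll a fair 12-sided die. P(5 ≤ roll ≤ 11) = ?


Favorable outcomes (5 ≤ roll ≤ 11): 7
Total outcomes = 12
P = 7/12 = 0.5833

P = 0.5833


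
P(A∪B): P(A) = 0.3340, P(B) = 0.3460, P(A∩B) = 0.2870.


P(A∪B) = 0.3340 + 0.3460 - 0.2870
= 0.6800 - 0.2870
= 0.3930

P(A∪B) = 0.3930


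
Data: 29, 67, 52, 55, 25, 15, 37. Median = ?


Sorted: 15, 25, 29, 37, 52, 55, 67
n = 7 (odd)
Middle value = 37

Median = 37


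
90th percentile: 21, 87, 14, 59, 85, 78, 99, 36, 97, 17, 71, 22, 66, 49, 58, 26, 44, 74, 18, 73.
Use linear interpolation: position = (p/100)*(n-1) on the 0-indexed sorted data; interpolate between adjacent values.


Sorted: 14, 17, 18, 21, 22, 26, 36, 44, 49, 58, 59, 66, 71, 73, 74, 78, 85, 87, 97, 99
n = 20
Index = 90/100 * 19 = 17.1000
Lower = data[17] = 87, Upper = data[18] = 97
P90 = 87 + 0.1000*(10) = 88.0000

P90 = 88.0000


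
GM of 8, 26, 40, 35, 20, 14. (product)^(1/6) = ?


Product = 8 × 26 × 40 × 35 × 20 × 14 = 81536000
GM = 81536000^(1/6) = 20.8237

GM = 20.8237


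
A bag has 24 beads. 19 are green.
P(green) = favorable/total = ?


P = 19/24 = 0.7917

P = 0.7917


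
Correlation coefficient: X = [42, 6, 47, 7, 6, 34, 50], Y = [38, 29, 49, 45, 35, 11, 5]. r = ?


Mean X = 27.4286, Mean Y = 30.2857
SD X = 18.836569, SD Y = 15.406068
Cov = -84.693878
r = -84.693878/(18.836569*15.406068) = -0.2918

r = -0.2918


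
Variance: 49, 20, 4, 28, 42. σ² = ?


Mean = 28.6000
Squared deviations: 416.1600, 73.9600, 605.1600, 0.3600, 179.5600
Sum = 1275.2000
Variance = 1275.2000/5 = 255.0400

Variance = 255.0400


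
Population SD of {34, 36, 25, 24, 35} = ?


Mean = 30.8000
Variance = 26.9600
SD = sqrt(26.9600) = 5.1923

SD = 5.1923


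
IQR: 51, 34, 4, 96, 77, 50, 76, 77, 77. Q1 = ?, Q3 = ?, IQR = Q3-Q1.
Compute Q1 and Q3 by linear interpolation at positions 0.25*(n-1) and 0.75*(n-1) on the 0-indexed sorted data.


Sorted: 4, 34, 50, 51, 76, 77, 77, 77, 96
Q1 (25th %ile) = 50.0000
Q3 (75th %ile) = 77.0000
IQR = 77.0000 - 50.0000 = 27.0000

IQR = 27.0000


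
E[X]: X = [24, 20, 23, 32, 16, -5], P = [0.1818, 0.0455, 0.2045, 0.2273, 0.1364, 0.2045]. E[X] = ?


E[X] = 24*0.1818 + 20*0.0455 + 23*0.2045 + 32*0.2273 + 16*0.1364 - 5*0.2045
= 4.3632 + 0.9100 + 4.7035 + 7.2736 + 2.1824 - 1.0225
= 18.4102

E[X] = 18.4102


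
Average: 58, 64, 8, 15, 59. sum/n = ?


Sum = 58 + 64 + 8 + 15 + 59 = 204
n = 5
Mean = 204/5 = 40.8000

Mean = 40.8000


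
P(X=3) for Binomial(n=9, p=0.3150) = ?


C(9,3) = 84
p^3 = 0.031256
(1-p)^6 = 0.103310
P = 84 * 0.031256 * 0.103310 = 0.2712

P(X=3) = 0.2712


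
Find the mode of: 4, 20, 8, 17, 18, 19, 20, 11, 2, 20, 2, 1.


Frequencies: 1:1, 2:2, 4:1, 8:1, 11:1, 17:1, 18:1, 19:1, 20:3
Max frequency = 3
Mode = 20

Mode = 20


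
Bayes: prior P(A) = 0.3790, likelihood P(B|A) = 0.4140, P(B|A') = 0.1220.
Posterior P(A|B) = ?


P(B) = P(B|A)*P(A) + P(B|A')*P(A')
= 0.4140*0.3790 + 0.1220*0.6210
= 0.156906 + 0.075762 = 0.232668
P(A|B) = 0.156906/0.232668 = 0.6744

P(A|B) = 0.6744


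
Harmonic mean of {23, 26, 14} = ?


Sum of reciprocals = 1/23 + 1/26 + 1/14 = 0.153368
HM = 3/0.153368 = 19.5607

HM = 19.5607


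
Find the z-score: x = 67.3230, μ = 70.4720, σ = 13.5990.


z = (67.3230 - 70.4720)/13.5990
= -3.1490/13.5990
= -0.2316

z = -0.2316


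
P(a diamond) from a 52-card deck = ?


13 diamonds in 52 cards
P = 13/52 = 0.2500

P = 0.2500


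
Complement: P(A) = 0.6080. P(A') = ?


P(not A) = 1 - 0.6080 = 0.3920

P(not A) = 0.3920


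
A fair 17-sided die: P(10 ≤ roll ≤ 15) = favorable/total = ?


Favorable outcomes (10 ≤ roll ≤ 15): 6
Total outcomes = 17
P = 6/17 = 0.3529

P = 0.3529


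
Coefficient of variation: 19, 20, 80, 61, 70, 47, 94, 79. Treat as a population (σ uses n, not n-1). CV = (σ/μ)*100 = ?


Mean = 58.7500
SD = 26.1139
CV = (26.1139/58.7500)*100 = 44.4492%

CV = 44.4492%


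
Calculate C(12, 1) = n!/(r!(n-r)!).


C(12,1) = 12!/(1! × 11!)
= 479001600/(1 × 39916800)
= 12

C(12,1) = 12


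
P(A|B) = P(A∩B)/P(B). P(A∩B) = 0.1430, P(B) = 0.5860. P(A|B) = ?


P(A|B) = 0.1430/0.5860 = 0.2440

P(A|B) = 0.2440


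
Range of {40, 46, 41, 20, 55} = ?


Max = 55, Min = 20
Range = 55 - 20 = 35

Range = 35


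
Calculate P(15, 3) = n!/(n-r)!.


P(15,3) = 15!/12!
= 1307674368000/479001600
= 2730

P(15,3) = 2730


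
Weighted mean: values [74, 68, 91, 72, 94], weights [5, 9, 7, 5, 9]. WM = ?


Numerator = 74*5 + 68*9 + 91*7 + 72*5 + 94*9 = 2825
Denominator = 5 + 9 + 7 + 5 + 9 = 35
WM = 2825/35 = 80.7143

WM = 80.7143


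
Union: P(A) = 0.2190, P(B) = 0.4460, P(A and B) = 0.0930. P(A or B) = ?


P(A∪B) = 0.2190 + 0.4460 - 0.0930
= 0.6650 - 0.0930
= 0.5720

P(A∪B) = 0.5720


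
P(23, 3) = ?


P(23,3) = 23!/20!
= 25852016738884976640000/2432902008176640000
= 10626

P(23,3) = 10626


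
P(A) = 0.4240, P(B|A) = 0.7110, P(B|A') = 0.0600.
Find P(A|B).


P(B) = P(B|A)*P(A) + P(B|A')*P(A')
= 0.7110*0.4240 + 0.0600*0.5760
= 0.301464 + 0.034560 = 0.336024
P(A|B) = 0.301464/0.336024 = 0.8972

P(A|B) = 0.8972


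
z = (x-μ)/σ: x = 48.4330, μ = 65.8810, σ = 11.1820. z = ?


z = (48.4330 - 65.8810)/11.1820
= -17.4480/11.1820
= -1.5604

z = -1.5604


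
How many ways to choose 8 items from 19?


C(19,8) = 19!/(8! × 11!)
= 121645100408832000/(40320 × 39916800)
= 75582

C(19,8) = 75582


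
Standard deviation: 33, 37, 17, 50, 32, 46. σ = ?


Mean = 35.8333
Variance = 113.8056
SD = sqrt(113.8056) = 10.6680

SD = 10.6680


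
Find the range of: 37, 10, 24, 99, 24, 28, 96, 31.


Max = 99, Min = 10
Range = 99 - 10 = 89

Range = 89


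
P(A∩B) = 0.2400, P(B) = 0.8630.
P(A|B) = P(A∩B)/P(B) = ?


P(A|B) = 0.2400/0.8630 = 0.2781

P(A|B) = 0.2781


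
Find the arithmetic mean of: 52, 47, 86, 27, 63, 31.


Sum = 52 + 47 + 86 + 27 + 63 + 31 = 306
n = 6
Mean = 306/6 = 51.0000

Mean = 51.0000


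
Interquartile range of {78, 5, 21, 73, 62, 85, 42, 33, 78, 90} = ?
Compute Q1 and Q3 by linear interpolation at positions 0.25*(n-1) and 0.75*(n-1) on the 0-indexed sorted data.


Sorted: 5, 21, 33, 42, 62, 73, 78, 78, 85, 90
Q1 (25th %ile) = 35.2500
Q3 (75th %ile) = 78.0000
IQR = 78.0000 - 35.2500 = 42.7500

IQR = 42.7500


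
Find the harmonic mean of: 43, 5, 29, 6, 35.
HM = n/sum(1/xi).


Sum of reciprocals = 1/43 + 1/5 + 1/29 + 1/6 + 1/35 = 0.452977
HM = 5/0.452977 = 11.0381

HM = 11.0381


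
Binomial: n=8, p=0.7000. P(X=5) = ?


C(8,5) = 56
p^5 = 0.168070
(1-p)^3 = 0.027000
P = 56 * 0.168070 * 0.027000 = 0.2541

P(X=5) = 0.2541


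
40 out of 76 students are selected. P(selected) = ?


P = 40/76 = 0.5263

P = 0.5263


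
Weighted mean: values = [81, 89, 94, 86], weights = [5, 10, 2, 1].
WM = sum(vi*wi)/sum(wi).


Numerator = 81*5 + 89*10 + 94*2 + 86*1 = 1569
Denominator = 5 + 10 + 2 + 1 = 18
WM = 1569/18 = 87.1667

WM = 87.1667


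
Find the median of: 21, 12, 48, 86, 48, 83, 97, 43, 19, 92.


Sorted: 12, 19, 21, 43, 48, 48, 83, 86, 92, 97
n = 10 (even)
Middle values: 48 and 48
Median = (48+48)/2 = 48.0000

Median = 48.0000


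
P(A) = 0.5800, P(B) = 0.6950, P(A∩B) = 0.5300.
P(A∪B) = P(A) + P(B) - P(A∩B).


P(A∪B) = 0.5800 + 0.6950 - 0.5300
= 1.2750 - 0.5300
= 0.7450

P(A∪B) = 0.7450


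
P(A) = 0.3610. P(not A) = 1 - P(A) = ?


P(not A) = 1 - 0.3610 = 0.6390

P(not A) = 0.6390


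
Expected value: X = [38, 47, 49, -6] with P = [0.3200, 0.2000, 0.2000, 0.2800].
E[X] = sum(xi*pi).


E[X] = 38*0.3200 + 47*0.2000 + 49*0.2000 - 6*0.2800
= 12.1600 + 9.4000 + 9.8000 - 1.6800
= 29.6800

E[X] = 29.6800


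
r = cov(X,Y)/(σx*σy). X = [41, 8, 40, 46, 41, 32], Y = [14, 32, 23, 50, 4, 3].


Mean X = 34.6667, Mean Y = 21.0000
SD X = 12.618329, SD Y = 16.472199
Cov = -9.666667
r = -9.666667/(12.618329*16.472199) = -0.0465

r = -0.0465


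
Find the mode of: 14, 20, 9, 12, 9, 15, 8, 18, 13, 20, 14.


Frequencies: 8:1, 9:2, 12:1, 13:1, 14:2, 15:1, 18:1, 20:2
Max frequency = 2
Mode = 9, 14, 20

Mode = 9, 14, 20


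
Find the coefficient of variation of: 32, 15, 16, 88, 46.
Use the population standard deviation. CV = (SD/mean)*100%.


Mean = 39.4000
SD = 26.8447
CV = (26.8447/39.4000)*100 = 68.1339%

CV = 68.1339%


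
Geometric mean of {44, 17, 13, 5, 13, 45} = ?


Product = 44 × 17 × 13 × 5 × 13 × 45 = 28442700
GM = 28442700^(1/6) = 17.4714

GM = 17.4714


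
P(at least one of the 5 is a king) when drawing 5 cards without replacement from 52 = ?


P(at least one) = 1 - P(none)
P(none) = (48/52) × (47/51) × (46/50) × (45/49) × (44/48) = 0.658842
P(at least one) = 1 - 0.658842 = 0.3412

P = 0.3412


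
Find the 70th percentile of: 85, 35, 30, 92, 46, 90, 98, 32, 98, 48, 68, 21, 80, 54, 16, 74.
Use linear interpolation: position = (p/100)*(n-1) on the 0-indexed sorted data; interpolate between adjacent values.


Sorted: 16, 21, 30, 32, 35, 46, 48, 54, 68, 74, 80, 85, 90, 92, 98, 98
n = 16
Index = 70/100 * 15 = 10.5000
Lower = data[10] = 80, Upper = data[11] = 85
P70 = 80 + 0.5000*(5) = 82.5000

P70 = 82.5000


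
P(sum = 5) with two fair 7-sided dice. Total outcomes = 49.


Total outcomes = 7×7 = 49
Favorable (sum = 5): 4
P = 4/49 = 0.0816

P = 0.0816


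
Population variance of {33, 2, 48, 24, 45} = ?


Mean = 30.4000
Squared deviations: 6.7600, 806.5600, 309.7600, 40.9600, 213.1600
Sum = 1377.2000
Variance = 1377.2000/5 = 275.4400

Variance = 275.4400


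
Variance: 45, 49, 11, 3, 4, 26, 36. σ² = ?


Mean = 24.8571
Squared deviations: 405.7347, 582.8776, 192.0204, 477.7347, 435.0204, 1.3061, 124.1633
Sum = 2218.8571
Variance = 2218.8571/7 = 316.9796

Variance = 316.9796


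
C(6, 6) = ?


C(6,6) = 6!/(6! × 0!)
= 720/(720 × 1)
= 1

C(6,6) = 1


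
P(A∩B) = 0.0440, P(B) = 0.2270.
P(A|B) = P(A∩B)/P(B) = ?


P(A|B) = 0.0440/0.2270 = 0.1938

P(A|B) = 0.1938


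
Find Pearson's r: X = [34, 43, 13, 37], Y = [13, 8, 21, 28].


Mean X = 31.7500, Mean Y = 17.5000
SD X = 11.299889, SD Y = 7.632169
Cov = -31.875000
r = -31.875000/(11.299889*7.632169) = -0.3696

r = -0.3696


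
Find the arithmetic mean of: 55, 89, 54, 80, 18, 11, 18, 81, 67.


Sum = 55 + 89 + 54 + 80 + 18 + 11 + 18 + 81 + 67 = 473
n = 9
Mean = 473/9 = 52.5556

Mean = 52.5556


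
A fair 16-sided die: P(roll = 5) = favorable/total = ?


Favorable outcomes (roll = 5): 1
Total outcomes = 16
P = 1/16 = 0.0625

P = 0.0625


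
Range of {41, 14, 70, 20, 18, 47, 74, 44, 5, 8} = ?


Max = 74, Min = 5
Range = 74 - 5 = 69

Range = 69


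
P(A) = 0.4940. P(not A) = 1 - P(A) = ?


P(not A) = 1 - 0.4940 = 0.5060

P(not A) = 0.5060


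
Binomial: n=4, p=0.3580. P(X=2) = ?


C(4,2) = 6
p^2 = 0.128164
(1-p)^2 = 0.412164
P = 6 * 0.128164 * 0.412164 = 0.3169

P(X=2) = 0.3169


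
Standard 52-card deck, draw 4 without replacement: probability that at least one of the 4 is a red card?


P(at least one) = 1 - P(none)
P(none) = (26/52) × (25/51) × (24/50) × (23/49) = 0.055222
P(at least one) = 1 - 0.055222 = 0.9448

P = 0.9448


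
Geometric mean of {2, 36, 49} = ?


Product = 2 × 36 × 49 = 3528
GM = 3528^(1/3) = 15.2233

GM = 15.2233


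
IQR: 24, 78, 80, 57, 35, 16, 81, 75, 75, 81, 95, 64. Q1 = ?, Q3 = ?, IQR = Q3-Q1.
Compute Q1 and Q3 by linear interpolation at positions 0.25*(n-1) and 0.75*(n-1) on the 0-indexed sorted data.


Sorted: 16, 24, 35, 57, 64, 75, 75, 78, 80, 81, 81, 95
Q1 (25th %ile) = 51.5000
Q3 (75th %ile) = 80.2500
IQR = 80.2500 - 51.5000 = 28.7500

IQR = 28.7500


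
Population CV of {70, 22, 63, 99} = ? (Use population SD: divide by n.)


Mean = 63.5000
SD = 27.5000
CV = (27.5000/63.5000)*100 = 43.3071%

CV = 43.3071%


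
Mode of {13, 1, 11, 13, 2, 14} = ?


Frequencies: 1:1, 2:1, 11:1, 13:2, 14:1
Max frequency = 2
Mode = 13

Mode = 13


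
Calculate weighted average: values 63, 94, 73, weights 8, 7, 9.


Numerator = 63*8 + 94*7 + 73*9 = 1819
Denominator = 8 + 7 + 9 = 24
WM = 1819/24 = 75.7917

WM = 75.7917


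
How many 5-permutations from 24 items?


P(24,5) = 24!/19!
= 620448401733239439360000/121645100408832000
= 5100480

P(24,5) = 5100480


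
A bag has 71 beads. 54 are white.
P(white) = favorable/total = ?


P = 54/71 = 0.7606

P = 0.7606


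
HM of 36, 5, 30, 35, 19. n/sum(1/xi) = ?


Sum of reciprocals = 1/36 + 1/5 + 1/30 + 1/35 + 1/19 = 0.342314
HM = 5/0.342314 = 14.6065

HM = 14.6065


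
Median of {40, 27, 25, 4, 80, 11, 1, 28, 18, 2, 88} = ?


Sorted: 1, 2, 4, 11, 18, 25, 27, 28, 40, 80, 88
n = 11 (odd)
Middle value = 25

Median = 25


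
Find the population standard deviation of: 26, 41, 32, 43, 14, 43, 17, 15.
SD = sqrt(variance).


Mean = 28.8750
Variance = 139.8594
SD = sqrt(139.8594) = 11.8262

SD = 11.8262


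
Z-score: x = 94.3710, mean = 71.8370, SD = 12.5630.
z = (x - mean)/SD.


z = (94.3710 - 71.8370)/12.5630
= 22.5340/12.5630
= 1.7937

z = 1.7937


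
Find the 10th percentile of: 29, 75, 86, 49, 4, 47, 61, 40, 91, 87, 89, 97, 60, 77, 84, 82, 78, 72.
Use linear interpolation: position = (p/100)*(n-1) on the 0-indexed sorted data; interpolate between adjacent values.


Sorted: 4, 29, 40, 47, 49, 60, 61, 72, 75, 77, 78, 82, 84, 86, 87, 89, 91, 97
n = 18
Index = 10/100 * 17 = 1.7000
Lower = data[1] = 29, Upper = data[2] = 40
P10 = 29 + 0.7000*(11) = 36.7000

P10 = 36.7000


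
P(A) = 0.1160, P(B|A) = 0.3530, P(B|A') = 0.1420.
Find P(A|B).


P(B) = P(B|A)*P(A) + P(B|A')*P(A')
= 0.3530*0.1160 + 0.1420*0.8840
= 0.040948 + 0.125528 = 0.166476
P(A|B) = 0.040948/0.166476 = 0.2460

P(A|B) = 0.2460
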